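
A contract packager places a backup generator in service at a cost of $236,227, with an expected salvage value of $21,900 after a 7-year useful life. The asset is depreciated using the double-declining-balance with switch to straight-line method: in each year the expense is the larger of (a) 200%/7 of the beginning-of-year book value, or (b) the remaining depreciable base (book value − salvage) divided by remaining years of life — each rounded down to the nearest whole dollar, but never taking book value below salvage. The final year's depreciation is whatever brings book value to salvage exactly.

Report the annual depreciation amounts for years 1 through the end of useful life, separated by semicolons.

Depreciable base = $236,227 − $21,900 = $214,327.
Year 1: DB = ⌊$236,227 × 200%/7⌋ = $67,493; SL = ⌊$214,327/7⌋ = $30,618 → take DB $67,493. Book value $168,734.
Year 2: DB = ⌊$168,734 × 200%/7⌋ = $48,209; SL = ⌊$146,834/6⌋ = $24,472 → take DB $48,209. Book value $120,525.
Year 3: DB = ⌊$120,525 × 200%/7⌋ = $34,435; SL = ⌊$98,625/5⌋ = $19,725 → take DB $34,435. Book value $86,090.
Year 4: DB = ⌊$86,090 × 200%/7⌋ = $24,597; SL = ⌊$64,190/4⌋ = $16,047 → take DB $24,597. Book value $61,493.
Year 5: DB = ⌊$61,493 × 200%/7⌋ = $17,569; SL = ⌊$39,593/3⌋ = $13,197 → take DB $17,569. Book value $43,924.
Year 6: DB = ⌊$43,924 × 200%/7⌋ = $12,549; SL = ⌊$22,024/2⌋ = $11,012 → take DB $12,549. Book value $31,375.
Year 7 (final): $31,375 − $21,900 = $9,475. Book value $21,900.

$67,493; $48,209; $34,435; $24,597; $17,569; $12,549; $9,475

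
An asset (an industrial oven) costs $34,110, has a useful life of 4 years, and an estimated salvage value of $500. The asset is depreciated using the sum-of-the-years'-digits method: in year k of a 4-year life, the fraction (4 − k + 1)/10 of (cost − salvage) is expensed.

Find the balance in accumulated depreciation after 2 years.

Depreciable base = $34,110 − $500 = $33,610.
Sum of the years' digits = 4+3+2+1 = 10.
Year 1: $33,610 × 4/10 = $13,444. Book value $20,666.
Year 2: $33,610 × 3/10 = $10,083. Book value $10,583.
Accumulated through year 2 = $34,110 − $10,583 = $23,527.

$23,527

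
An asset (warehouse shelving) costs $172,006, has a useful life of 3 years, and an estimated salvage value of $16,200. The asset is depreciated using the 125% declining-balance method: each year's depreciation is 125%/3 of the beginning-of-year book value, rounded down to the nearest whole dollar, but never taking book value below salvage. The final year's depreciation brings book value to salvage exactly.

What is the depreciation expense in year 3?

$42,330

Depreciable base = $172,006 − $16,200 = $155,806.
Year 1: ⌊$172,006 × 125%/3⌋ = $71,669. Book value $100,337.
Year 2: ⌊$100,337 × 125%/3⌋ = $41,807. Book value $58,530.
Year 3 (final): $58,530 − $16,200 = $42,330. Book value $16,200.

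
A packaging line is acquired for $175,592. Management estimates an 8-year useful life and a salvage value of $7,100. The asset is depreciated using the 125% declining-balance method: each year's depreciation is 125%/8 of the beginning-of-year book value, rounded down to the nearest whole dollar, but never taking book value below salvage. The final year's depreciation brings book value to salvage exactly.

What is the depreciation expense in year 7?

Depreciable base = $175,592 − $7,100 = $168,492.
Year 1: ⌊$175,592 × 125%/8⌋ = $27,436. Book value $148,156.
Year 2: ⌊$148,156 × 125%/8⌋ = $23,149. Book value $125,007.
Year 3: ⌊$125,007 × 125%/8⌋ = $19,532. Book value $105,475.
Year 4: ⌊$105,475 × 125%/8⌋ = $16,480. Book value $88,995.
Year 5: ⌊$88,995 × 125%/8⌋ = $13,905. Book value $75,090.
Year 6: ⌊$75,090 × 125%/8⌋ = $11,732. Book value $63,358.
Year 7: ⌊$63,358 × 125%/8⌋ = $9,899. Book value $53,459.

$9,899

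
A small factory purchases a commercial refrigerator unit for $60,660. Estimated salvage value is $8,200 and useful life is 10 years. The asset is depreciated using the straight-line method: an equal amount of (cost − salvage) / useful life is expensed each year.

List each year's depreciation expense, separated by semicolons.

$5,246; $5,246; $5,246; $5,246; $5,246; $5,246; $5,246; $5,246; $5,246; $5,246

Depreciable base = $60,660 − $8,200 = $52,460.
Annual expense = $52,460 / 10 = $5,246.
End of year 1: book value $55,414.
End of year 2: book value $50,168.
End of year 3: book value $44,922.
End of year 4: book value $39,676.
End of year 5: book value $34,430.
End of year 6: book value $29,184.
End of year 7: book value $23,938.
End of year 8: book value $18,692.
End of year 9: book value $13,446.
End of year 10: book value $8,200.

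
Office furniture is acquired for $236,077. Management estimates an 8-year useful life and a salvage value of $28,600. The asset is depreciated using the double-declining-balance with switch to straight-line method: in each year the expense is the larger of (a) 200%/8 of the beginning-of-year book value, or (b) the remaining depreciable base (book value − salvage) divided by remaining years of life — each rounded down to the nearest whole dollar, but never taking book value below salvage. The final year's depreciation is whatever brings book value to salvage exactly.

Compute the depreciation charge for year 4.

Depreciable base = $236,077 − $28,600 = $207,477.
Year 1: DB = ⌊$236,077 × 200%/8⌋ = $59,019; SL = ⌊$207,477/8⌋ = $25,934 → take DB $59,019. Book value $177,058.
Year 2: DB = ⌊$177,058 × 200%/8⌋ = $44,264; SL = ⌊$148,458/7⌋ = $21,208 → take DB $44,264. Book value $132,794.
Year 3: DB = ⌊$132,794 × 200%/8⌋ = $33,198; SL = ⌊$104,194/6⌋ = $17,365 → take DB $33,198. Book value $99,596.
Year 4: DB = ⌊$99,596 × 200%/8⌋ = $24,899; SL = ⌊$70,996/5⌋ = $14,199 → take DB $24,899. Book value $74,697.

$24,899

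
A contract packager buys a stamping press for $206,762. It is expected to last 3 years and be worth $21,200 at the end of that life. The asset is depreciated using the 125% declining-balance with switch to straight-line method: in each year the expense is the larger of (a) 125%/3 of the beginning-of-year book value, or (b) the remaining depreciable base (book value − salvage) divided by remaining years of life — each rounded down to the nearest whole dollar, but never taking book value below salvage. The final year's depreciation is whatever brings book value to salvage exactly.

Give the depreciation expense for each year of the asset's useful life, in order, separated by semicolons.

$86,150; $50,255; $49,157

Depreciable base = $206,762 − $21,200 = $185,562.
Year 1: DB = ⌊$206,762 × 125%/3⌋ = $86,150; SL = ⌊$185,562/3⌋ = $61,854 → take DB $86,150. Book value $120,612.
Year 2: DB = ⌊$120,612 × 125%/3⌋ = $50,255; SL = ⌊$99,412/2⌋ = $49,706 → take DB $50,255. Book value $70,357.
Year 3 (final): $70,357 − $21,200 = $49,157. Book value $21,200.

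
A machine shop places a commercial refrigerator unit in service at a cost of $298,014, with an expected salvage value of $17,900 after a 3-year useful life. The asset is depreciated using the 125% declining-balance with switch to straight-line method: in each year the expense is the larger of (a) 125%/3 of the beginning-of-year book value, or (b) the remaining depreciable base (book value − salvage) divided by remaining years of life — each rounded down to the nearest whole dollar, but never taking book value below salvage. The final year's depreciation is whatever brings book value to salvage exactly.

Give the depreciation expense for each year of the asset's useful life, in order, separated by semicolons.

Depreciable base = $298,014 − $17,900 = $280,114.
Year 1: DB = ⌊$298,014 × 125%/3⌋ = $124,172; SL = ⌊$280,114/3⌋ = $93,371 → take DB $124,172. Book value $173,842.
Year 2: DB = ⌊$173,842 × 125%/3⌋ = $72,434; SL = ⌊$155,942/2⌋ = $77,971 → take SL $77,971. Book value $95,871.
Year 3 (final): $95,871 − $17,900 = $77,971. Book value $17,900.

$124,172; $77,971; $77,971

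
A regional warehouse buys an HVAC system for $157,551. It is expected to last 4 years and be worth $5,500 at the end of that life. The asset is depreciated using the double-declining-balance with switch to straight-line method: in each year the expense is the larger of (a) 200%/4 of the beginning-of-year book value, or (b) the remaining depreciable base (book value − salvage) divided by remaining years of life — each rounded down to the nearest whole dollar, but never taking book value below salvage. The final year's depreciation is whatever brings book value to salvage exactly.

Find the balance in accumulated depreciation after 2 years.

$118,163

Depreciable base = $157,551 − $5,500 = $152,051.
Year 1: DB = ⌊$157,551 × 200%/4⌋ = $78,775; SL = ⌊$152,051/4⌋ = $38,012 → take DB $78,775. Book value $78,776.
Year 2: DB = ⌊$78,776 × 200%/4⌋ = $39,388; SL = ⌊$73,276/3⌋ = $24,425 → take DB $39,388. Book value $39,388.
Accumulated through year 2 = $157,551 − $39,388 = $118,163.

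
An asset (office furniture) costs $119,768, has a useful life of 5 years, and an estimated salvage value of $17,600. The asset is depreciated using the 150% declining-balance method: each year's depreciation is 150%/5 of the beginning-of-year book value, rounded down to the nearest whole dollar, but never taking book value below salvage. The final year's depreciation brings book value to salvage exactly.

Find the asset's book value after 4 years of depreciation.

Depreciable base = $119,768 − $17,600 = $102,168.
Year 1: ⌊$119,768 × 150%/5⌋ = $35,930. Book value $83,838.
Year 2: ⌊$83,838 × 150%/5⌋ = $25,151. Book value $58,687.
Year 3: ⌊$58,687 × 150%/5⌋ = $17,606. Book value $41,081.
Year 4: ⌊$41,081 × 150%/5⌋ = $12,324. Book value $28,757.

$28,757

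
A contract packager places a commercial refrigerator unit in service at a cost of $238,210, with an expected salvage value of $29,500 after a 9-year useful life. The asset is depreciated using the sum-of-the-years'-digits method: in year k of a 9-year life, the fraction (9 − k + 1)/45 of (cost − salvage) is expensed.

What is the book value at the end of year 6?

Depreciable base = $238,210 − $29,500 = $208,710.
Sum of the years' digits = 9+8+7+6+5+4+3+2+1 = 45.
Year 1: $208,710 × 9/45 = $41,742. Book value $196,468.
Year 2: $208,710 × 8/45 = $37,104. Book value $159,364.
Year 3: $208,710 × 7/45 = $32,466. Book value $126,898.
Year 4: $208,710 × 6/45 = $27,828. Book value $99,070.
Year 5: $208,710 × 5/45 = $23,190. Book value $75,880.
Year 6: $208,710 × 4/45 = $18,552. Book value $57,328.

$57,328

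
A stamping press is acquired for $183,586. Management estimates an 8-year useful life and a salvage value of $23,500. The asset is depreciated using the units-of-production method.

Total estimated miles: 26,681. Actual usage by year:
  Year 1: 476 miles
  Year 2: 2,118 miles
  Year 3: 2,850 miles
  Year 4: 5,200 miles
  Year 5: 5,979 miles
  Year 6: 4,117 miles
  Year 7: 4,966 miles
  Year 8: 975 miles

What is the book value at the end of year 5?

$83,848

Depreciable base = $183,586 − $23,500 = $160,086.
Rate = $160,086 / 26,681 miles = $6 per mile.
Year 1: 476 × $6 = $2,856. Book value $180,730.
Year 2: 2,118 × $6 = $12,708. Book value $168,022.
Year 3: 2,850 × $6 = $17,100. Book value $150,922.
Year 4: 5,200 × $6 = $31,200. Book value $119,722.
Year 5: 5,979 × $6 = $35,874. Book value $83,848.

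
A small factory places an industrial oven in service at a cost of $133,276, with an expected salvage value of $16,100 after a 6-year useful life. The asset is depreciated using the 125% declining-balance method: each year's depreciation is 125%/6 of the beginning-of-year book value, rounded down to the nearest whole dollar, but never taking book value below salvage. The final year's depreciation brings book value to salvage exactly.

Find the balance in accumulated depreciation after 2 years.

$49,746

Depreciable base = $133,276 − $16,100 = $117,176.
Year 1: ⌊$133,276 × 125%/6⌋ = $27,765. Book value $105,511.
Year 2: ⌊$105,511 × 125%/6⌋ = $21,981. Book value $83,530.
Accumulated through year 2 = $133,276 − $83,530 = $49,746.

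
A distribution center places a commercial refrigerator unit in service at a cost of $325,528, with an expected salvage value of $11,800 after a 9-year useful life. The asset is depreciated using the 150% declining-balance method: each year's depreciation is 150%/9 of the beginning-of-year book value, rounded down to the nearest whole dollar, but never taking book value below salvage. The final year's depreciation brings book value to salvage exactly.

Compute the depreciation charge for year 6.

Depreciable base = $325,528 − $11,800 = $313,728.
Year 1: ⌊$325,528 × 150%/9⌋ = $54,254. Book value $271,274.
Year 2: ⌊$271,274 × 150%/9⌋ = $45,212. Book value $226,062.
Year 3: ⌊$226,062 × 150%/9⌋ = $37,677. Book value $188,385.
Year 4: ⌊$188,385 × 150%/9⌋ = $31,397. Book value $156,988.
Year 5: ⌊$156,988 × 150%/9⌋ = $26,164. Book value $130,824.
Year 6: ⌊$130,824 × 150%/9⌋ = $21,804. Book value $109,020.

$21,804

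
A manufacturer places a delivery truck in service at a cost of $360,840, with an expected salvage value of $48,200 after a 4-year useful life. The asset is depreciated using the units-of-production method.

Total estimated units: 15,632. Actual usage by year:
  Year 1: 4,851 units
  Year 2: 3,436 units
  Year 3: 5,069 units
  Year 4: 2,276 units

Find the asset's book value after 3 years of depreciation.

Depreciable base = $360,840 − $48,200 = $312,640.
Rate = $312,640 / 15,632 units = $20 per unit.
Year 1: 4,851 × $20 = $97,020. Book value $263,820.
Year 2: 3,436 × $20 = $68,720. Book value $195,100.
Year 3: 5,069 × $20 = $101,380. Book value $93,720.

$93,720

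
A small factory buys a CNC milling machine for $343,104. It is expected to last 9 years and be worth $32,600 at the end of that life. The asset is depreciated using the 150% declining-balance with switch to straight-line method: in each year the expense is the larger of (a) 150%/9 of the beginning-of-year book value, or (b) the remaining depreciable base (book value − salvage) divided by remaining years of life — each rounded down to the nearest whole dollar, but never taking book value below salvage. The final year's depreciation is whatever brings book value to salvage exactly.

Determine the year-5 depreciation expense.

Depreciable base = $343,104 − $32,600 = $310,504.
Year 1: DB = ⌊$343,104 × 150%/9⌋ = $57,184; SL = ⌊$310,504/9⌋ = $34,500 → take DB $57,184. Book value $285,920.
Year 2: DB = ⌊$285,920 × 150%/9⌋ = $47,653; SL = ⌊$253,320/8⌋ = $31,665 → take DB $47,653. Book value $238,267.
Year 3: DB = ⌊$238,267 × 150%/9⌋ = $39,711; SL = ⌊$205,667/7⌋ = $29,381 → take DB $39,711. Book value $198,556.
Year 4: DB = ⌊$198,556 × 150%/9⌋ = $33,092; SL = ⌊$165,956/6⌋ = $27,659 → take DB $33,092. Book value $165,464.
Year 5: DB = ⌊$165,464 × 150%/9⌋ = $27,577; SL = ⌊$132,864/5⌋ = $26,572 → take DB $27,577. Book value $137,887.

$27,577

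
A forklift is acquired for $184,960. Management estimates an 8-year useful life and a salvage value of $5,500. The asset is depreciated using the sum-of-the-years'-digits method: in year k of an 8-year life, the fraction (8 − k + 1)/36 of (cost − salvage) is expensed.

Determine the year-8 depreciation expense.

$4,985

Depreciable base = $184,960 − $5,500 = $179,460.
Sum of the years' digits = 8+7+6+5+4+3+2+1 = 36.
Year 1: $179,460 × 8/36 = $39,880. Book value $145,080.
Year 2: $179,460 × 7/36 = $34,895. Book value $110,185.
Year 3: $179,460 × 6/36 = $29,910. Book value $80,275.
Year 4: $179,460 × 5/36 = $24,925. Book value $55,350.
Year 5: $179,460 × 4/36 = $19,940. Book value $35,410.
Year 6: $179,460 × 3/36 = $14,955. Book value $20,455.
Year 7: $179,460 × 2/36 = $9,970. Book value $10,485.
Year 8: $179,460 × 1/36 = $4,985. Book value $5,500.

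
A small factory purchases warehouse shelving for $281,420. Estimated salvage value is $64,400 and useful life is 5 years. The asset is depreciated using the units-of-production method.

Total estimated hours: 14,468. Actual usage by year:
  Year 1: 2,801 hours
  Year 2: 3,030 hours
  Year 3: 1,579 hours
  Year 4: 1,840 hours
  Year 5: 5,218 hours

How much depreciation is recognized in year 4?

Depreciable base = $281,420 − $64,400 = $217,020.
Rate = $217,020 / 14,468 hours = $15 per hour.
Year 1: 2,801 × $15 = $42,015. Book value $239,405.
Year 2: 3,030 × $15 = $45,450. Book value $193,955.
Year 3: 1,579 × $15 = $23,685. Book value $170,270.
Year 4: 1,840 × $15 = $27,600. Book value $142,670.

$27,600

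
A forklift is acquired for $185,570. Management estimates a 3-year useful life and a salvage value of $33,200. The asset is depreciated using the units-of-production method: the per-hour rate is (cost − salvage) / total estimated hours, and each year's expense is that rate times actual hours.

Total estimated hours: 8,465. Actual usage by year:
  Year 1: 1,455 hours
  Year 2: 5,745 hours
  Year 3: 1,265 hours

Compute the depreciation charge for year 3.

Depreciable base = $185,570 − $33,200 = $152,370.
Rate = $152,370 / 8,465 hours = $18 per hour.
Year 1: 1,455 × $18 = $26,190. Book value $159,380.
Year 2: 5,745 × $18 = $103,410. Book value $55,970.
Year 3: 1,265 × $18 = $22,770. Book value $33,200.

$22,770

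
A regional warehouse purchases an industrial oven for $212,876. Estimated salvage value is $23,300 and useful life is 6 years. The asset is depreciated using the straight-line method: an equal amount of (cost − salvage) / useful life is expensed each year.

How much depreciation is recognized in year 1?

Depreciable base = $212,876 − $23,300 = $189,576.
Annual expense = $189,576 / 6 = $31,596.

$31,596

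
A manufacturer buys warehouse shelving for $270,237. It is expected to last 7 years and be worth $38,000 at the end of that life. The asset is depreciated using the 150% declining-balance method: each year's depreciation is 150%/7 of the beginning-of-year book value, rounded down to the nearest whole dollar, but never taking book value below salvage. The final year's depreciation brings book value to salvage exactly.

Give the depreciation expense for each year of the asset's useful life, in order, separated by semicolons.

Depreciable base = $270,237 − $38,000 = $232,237.
Year 1: ⌊$270,237 × 150%/7⌋ = $57,907. Book value $212,330.
Year 2: ⌊$212,330 × 150%/7⌋ = $45,499. Book value $166,831.
Year 3: ⌊$166,831 × 150%/7⌋ = $35,749. Book value $131,082.
Year 4: ⌊$131,082 × 150%/7⌋ = $28,089. Book value $102,993.
Year 5: ⌊$102,993 × 150%/7⌋ = $22,069. Book value $80,924.
Year 6: ⌊$80,924 × 150%/7⌋ = $17,340. Book value $63,584.
Year 7 (final): $63,584 − $38,000 = $25,584. Book value $38,000.

$57,907; $45,499; $35,749; $28,089; $22,069; $17,340; $25,584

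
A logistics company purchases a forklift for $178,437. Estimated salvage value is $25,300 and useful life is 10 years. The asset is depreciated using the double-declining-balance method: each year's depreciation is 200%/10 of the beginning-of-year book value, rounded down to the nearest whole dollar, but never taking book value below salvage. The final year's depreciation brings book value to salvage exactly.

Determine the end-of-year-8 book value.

Depreciable base = $178,437 − $25,300 = $153,137.
Year 1: ⌊$178,437 × 200%/10⌋ = $35,687. Book value $142,750.
Year 2: ⌊$142,750 × 200%/10⌋ = $28,550. Book value $114,200.
Year 3: ⌊$114,200 × 200%/10⌋ = $22,840. Book value $91,360.
Year 4: ⌊$91,360 × 200%/10⌋ = $18,272. Book value $73,088.
Year 5: ⌊$73,088 × 200%/10⌋ = $14,617. Book value $58,471.
Year 6: ⌊$58,471 × 200%/10⌋ = $11,694. Book value $46,777.
Year 7: ⌊$46,777 × 200%/10⌋ = $9,355. Book value $37,422.
Year 8: ⌊$37,422 × 200%/10⌋ = $7,484. Book value $29,938.

$29,938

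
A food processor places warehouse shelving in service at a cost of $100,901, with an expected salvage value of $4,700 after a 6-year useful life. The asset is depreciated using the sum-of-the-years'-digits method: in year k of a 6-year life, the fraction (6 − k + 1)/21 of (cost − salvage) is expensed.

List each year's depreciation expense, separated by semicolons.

Depreciable base = $100,901 − $4,700 = $96,201.
Sum of the years' digits = 6+5+4+3+2+1 = 21.
Year 1: $96,201 × 6/21 = $27,486. Book value $73,415.
Year 2: $96,201 × 5/21 = $22,905. Book value $50,510.
Year 3: $96,201 × 4/21 = $18,324. Book value $32,186.
Year 4: $96,201 × 3/21 = $13,743. Book value $18,443.
Year 5: $96,201 × 2/21 = $9,162. Book value $9,281.
Year 6: $96,201 × 1/21 = $4,581. Book value $4,700.

$27,486; $22,905; $18,324; $13,743; $9,162; $4,581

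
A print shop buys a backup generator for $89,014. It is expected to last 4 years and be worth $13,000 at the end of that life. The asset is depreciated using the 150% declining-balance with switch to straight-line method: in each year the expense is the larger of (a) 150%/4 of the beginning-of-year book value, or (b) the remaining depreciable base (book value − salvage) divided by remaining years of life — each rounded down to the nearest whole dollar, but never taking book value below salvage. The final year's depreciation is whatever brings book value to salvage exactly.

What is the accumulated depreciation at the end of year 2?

Depreciable base = $89,014 − $13,000 = $76,014.
Year 1: DB = ⌊$89,014 × 150%/4⌋ = $33,380; SL = ⌊$76,014/4⌋ = $19,003 → take DB $33,380. Book value $55,634.
Year 2: DB = ⌊$55,634 × 150%/4⌋ = $20,862; SL = ⌊$42,634/3⌋ = $14,211 → take DB $20,862. Book value $34,772.
Accumulated through year 2 = $89,014 − $34,772 = $54,242.

$54,242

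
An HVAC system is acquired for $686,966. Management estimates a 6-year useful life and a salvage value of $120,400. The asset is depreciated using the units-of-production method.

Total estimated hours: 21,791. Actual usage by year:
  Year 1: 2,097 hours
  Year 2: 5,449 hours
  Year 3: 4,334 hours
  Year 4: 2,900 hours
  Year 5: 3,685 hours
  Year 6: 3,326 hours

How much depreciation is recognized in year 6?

Depreciable base = $686,966 − $120,400 = $566,566.
Rate = $566,566 / 21,791 hours = $26 per hour.
Year 1: 2,097 × $26 = $54,522. Book value $632,444.
Year 2: 5,449 × $26 = $141,674. Book value $490,770.
Year 3: 4,334 × $26 = $112,684. Book value $378,086.
Year 4: 2,900 × $26 = $75,400. Book value $302,686.
Year 5: 3,685 × $26 = $95,810. Book value $206,876.
Year 6: 3,326 × $26 = $86,476. Book value $120,400.

$86,476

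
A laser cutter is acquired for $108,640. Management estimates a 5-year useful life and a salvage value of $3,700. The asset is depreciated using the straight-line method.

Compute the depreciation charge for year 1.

Depreciable base = $108,640 − $3,700 = $104,940.
Annual expense = $104,940 / 5 = $20,988.

$20,988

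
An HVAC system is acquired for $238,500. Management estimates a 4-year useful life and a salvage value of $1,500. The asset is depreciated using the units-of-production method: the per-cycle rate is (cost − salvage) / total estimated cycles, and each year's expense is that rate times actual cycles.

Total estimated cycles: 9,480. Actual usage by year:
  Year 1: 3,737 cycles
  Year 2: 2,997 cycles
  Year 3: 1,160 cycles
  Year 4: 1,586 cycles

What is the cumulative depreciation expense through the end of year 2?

$168,350

Depreciable base = $238,500 − $1,500 = $237,000.
Rate = $237,000 / 9,480 cycles = $25 per cycle.
Year 1: 3,737 × $25 = $93,425. Book value $145,075.
Year 2: 2,997 × $25 = $74,925. Book value $70,150.
Accumulated through year 2 = $238,500 − $70,150 = $168,350.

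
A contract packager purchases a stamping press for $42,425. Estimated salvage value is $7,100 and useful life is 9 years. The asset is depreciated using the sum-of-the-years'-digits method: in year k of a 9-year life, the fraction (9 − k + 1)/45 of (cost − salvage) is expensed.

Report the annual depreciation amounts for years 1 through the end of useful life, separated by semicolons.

$7,065; $6,280; $5,495; $4,710; $3,925; $3,140; $2,355; $1,570; $785

Depreciable base = $42,425 − $7,100 = $35,325.
Sum of the years' digits = 9+8+7+6+5+4+3+2+1 = 45.
Year 1: $35,325 × 9/45 = $7,065. Book value $35,360.
Year 2: $35,325 × 8/45 = $6,280. Book value $29,080.
Year 3: $35,325 × 7/45 = $5,495. Book value $23,585.
Year 4: $35,325 × 6/45 = $4,710. Book value $18,875.
Year 5: $35,325 × 5/45 = $3,925. Book value $14,950.
Year 6: $35,325 × 4/45 = $3,140. Book value $11,810.
Year 7: $35,325 × 3/45 = $2,355. Book value $9,455.
Year 8: $35,325 × 2/45 = $1,570. Book value $7,885.
Year 9: $35,325 × 1/45 = $785. Book value $7,100.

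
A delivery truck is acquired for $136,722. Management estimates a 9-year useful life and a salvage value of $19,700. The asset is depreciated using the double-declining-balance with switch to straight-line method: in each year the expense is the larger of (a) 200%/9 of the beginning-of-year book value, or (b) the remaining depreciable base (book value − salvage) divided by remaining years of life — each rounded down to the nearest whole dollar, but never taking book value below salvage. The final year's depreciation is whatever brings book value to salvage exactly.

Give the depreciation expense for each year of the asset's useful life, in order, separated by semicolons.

Depreciable base = $136,722 − $19,700 = $117,022.
Year 1: DB = ⌊$136,722 × 200%/9⌋ = $30,382; SL = ⌊$117,022/9⌋ = $13,002 → take DB $30,382. Book value $106,340.
Year 2: DB = ⌊$106,340 × 200%/9⌋ = $23,631; SL = ⌊$86,640/8⌋ = $10,830 → take DB $23,631. Book value $82,709.
Year 3: DB = ⌊$82,709 × 200%/9⌋ = $18,379; SL = ⌊$63,009/7⌋ = $9,001 → take DB $18,379. Book value $64,330.
Year 4: DB = ⌊$64,330 × 200%/9⌋ = $14,295; SL = ⌊$44,630/6⌋ = $7,438 → take DB $14,295. Book value $50,035.
Year 5: DB = ⌊$50,035 × 200%/9⌋ = $11,118; SL = ⌊$30,335/5⌋ = $6,067 → take DB $11,118. Book value $38,917.
Year 6: DB = ⌊$38,917 × 200%/9⌋ = $8,648; SL = ⌊$19,217/4⌋ = $4,804 → take DB $8,648. Book value $30,269.
Year 7: DB = ⌊$30,269 × 200%/9⌋ = $6,726; SL = ⌊$10,569/3⌋ = $3,523 → take DB $6,726. Book value $23,543.
Year 8: DB = ⌊$23,543 × 200%/9⌋ = $5,231; SL = ⌊$3,843/2⌋ = $1,921 → take DB $5,231, capped at $3,843. Book value $19,700.
Year 9 (final): $19,700 − $19,700 = $0. Book value $19,700.

$30,382; $23,631; $18,379; $14,295; $11,118; $8,648; $6,726; $3,843; $0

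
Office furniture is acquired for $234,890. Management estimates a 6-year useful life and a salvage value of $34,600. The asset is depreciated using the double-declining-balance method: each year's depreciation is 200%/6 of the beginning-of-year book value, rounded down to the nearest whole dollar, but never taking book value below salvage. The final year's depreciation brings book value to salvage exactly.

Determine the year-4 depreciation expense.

Depreciable base = $234,890 − $34,600 = $200,290.
Year 1: ⌊$234,890 × 200%/6⌋ = $78,296. Book value $156,594.
Year 2: ⌊$156,594 × 200%/6⌋ = $52,198. Book value $104,396.
Year 3: ⌊$104,396 × 200%/6⌋ = $34,798. Book value $69,598.
Year 4: ⌊$69,598 × 200%/6⌋ = $23,199. Book value $46,399.

$23,199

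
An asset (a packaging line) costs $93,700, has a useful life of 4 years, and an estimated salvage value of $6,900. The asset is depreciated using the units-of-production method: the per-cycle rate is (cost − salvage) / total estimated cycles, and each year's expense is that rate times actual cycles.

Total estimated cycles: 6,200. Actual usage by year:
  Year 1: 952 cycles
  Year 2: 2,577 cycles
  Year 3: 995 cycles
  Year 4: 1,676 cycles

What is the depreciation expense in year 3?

Depreciable base = $93,700 − $6,900 = $86,800.
Rate = $86,800 / 6,200 cycles = $14 per cycle.
Year 1: 952 × $14 = $13,328. Book value $80,372.
Year 2: 2,577 × $14 = $36,078. Book value $44,294.
Year 3: 995 × $14 = $13,930. Book value $30,364.

$13,930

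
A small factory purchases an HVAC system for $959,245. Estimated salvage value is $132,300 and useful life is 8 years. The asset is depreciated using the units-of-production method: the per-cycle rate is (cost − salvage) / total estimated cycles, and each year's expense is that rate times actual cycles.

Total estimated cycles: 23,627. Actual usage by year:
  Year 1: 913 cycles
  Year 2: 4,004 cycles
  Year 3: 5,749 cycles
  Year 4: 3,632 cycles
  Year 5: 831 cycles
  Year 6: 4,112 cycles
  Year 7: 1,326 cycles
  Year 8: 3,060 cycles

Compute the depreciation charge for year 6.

$143,920

Depreciable base = $959,245 − $132,300 = $826,945.
Rate = $826,945 / 23,627 cycles = $35 per cycle.
Year 1: 913 × $35 = $31,955. Book value $927,290.
Year 2: 4,004 × $35 = $140,140. Book value $787,150.
Year 3: 5,749 × $35 = $201,215. Book value $585,935.
Year 4: 3,632 × $35 = $127,120. Book value $458,815.
Year 5: 831 × $35 = $29,085. Book value $429,730.
Year 6: 4,112 × $35 = $143,920. Book value $285,810.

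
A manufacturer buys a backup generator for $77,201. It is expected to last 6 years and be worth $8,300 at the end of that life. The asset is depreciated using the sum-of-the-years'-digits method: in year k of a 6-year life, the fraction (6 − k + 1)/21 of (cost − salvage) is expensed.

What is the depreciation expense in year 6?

$3,281

Depreciable base = $77,201 − $8,300 = $68,901.
Sum of the years' digits = 6+5+4+3+2+1 = 21.
Year 1: $68,901 × 6/21 = $19,686. Book value $57,515.
Year 2: $68,901 × 5/21 = $16,405. Book value $41,110.
Year 3: $68,901 × 4/21 = $13,124. Book value $27,986.
Year 4: $68,901 × 3/21 = $9,843. Book value $18,143.
Year 5: $68,901 × 2/21 = $6,562. Book value $11,581.
Year 6: $68,901 × 1/21 = $3,281. Book value $8,300.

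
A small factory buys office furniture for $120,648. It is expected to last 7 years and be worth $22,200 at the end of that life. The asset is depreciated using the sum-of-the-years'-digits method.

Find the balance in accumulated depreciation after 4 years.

$77,352

Depreciable base = $120,648 − $22,200 = $98,448.
Sum of the years' digits = 7+6+5+4+3+2+1 = 28.
Year 1: $98,448 × 7/28 = $24,612. Book value $96,036.
Year 2: $98,448 × 6/28 = $21,096. Book value $74,940.
Year 3: $98,448 × 5/28 = $17,580. Book value $57,360.
Year 4: $98,448 × 4/28 = $14,064. Book value $43,296.
Accumulated through year 4 = $120,648 − $43,296 = $77,352.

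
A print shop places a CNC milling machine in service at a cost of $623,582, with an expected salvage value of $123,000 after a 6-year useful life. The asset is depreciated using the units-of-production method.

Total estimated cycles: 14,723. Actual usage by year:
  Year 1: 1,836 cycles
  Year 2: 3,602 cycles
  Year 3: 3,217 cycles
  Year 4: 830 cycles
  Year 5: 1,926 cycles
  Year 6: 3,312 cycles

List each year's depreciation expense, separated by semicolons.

$62,424; $122,468; $109,378; $28,220; $65,484; $112,608

Depreciable base = $623,582 − $123,000 = $500,582.
Rate = $500,582 / 14,723 cycles = $34 per cycle.
Year 1: 1,836 × $34 = $62,424. Book value $561,158.
Year 2: 3,602 × $34 = $122,468. Book value $438,690.
Year 3: 3,217 × $34 = $109,378. Book value $329,312.
Year 4: 830 × $34 = $28,220. Book value $301,092.
Year 5: 1,926 × $34 = $65,484. Book value $235,608.
Year 6: 3,312 × $34 = $112,608. Book value $123,000.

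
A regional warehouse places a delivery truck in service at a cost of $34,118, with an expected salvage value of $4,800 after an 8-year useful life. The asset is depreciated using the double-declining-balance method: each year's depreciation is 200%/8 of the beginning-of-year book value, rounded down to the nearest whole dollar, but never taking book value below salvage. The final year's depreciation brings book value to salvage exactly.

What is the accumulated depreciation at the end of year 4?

$23,322

Depreciable base = $34,118 − $4,800 = $29,318.
Year 1: ⌊$34,118 × 200%/8⌋ = $8,529. Book value $25,589.
Year 2: ⌊$25,589 × 200%/8⌋ = $6,397. Book value $19,192.
Year 3: ⌊$19,192 × 200%/8⌋ = $4,798. Book value $14,394.
Year 4: ⌊$14,394 × 200%/8⌋ = $3,598. Book value $10,796.
Accumulated through year 4 = $34,118 − $10,796 = $23,322.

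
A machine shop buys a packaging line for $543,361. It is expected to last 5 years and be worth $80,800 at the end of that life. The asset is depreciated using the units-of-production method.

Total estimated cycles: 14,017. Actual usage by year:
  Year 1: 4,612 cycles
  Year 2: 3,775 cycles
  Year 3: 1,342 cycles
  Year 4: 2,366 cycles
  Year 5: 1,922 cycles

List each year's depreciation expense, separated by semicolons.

Depreciable base = $543,361 − $80,800 = $462,561.
Rate = $462,561 / 14,017 cycles = $33 per cycle.
Year 1: 4,612 × $33 = $152,196. Book value $391,165.
Year 2: 3,775 × $33 = $124,575. Book value $266,590.
Year 3: 1,342 × $33 = $44,286. Book value $222,304.
Year 4: 2,366 × $33 = $78,078. Book value $144,226.
Year 5: 1,922 × $33 = $63,426. Book value $80,800.

$152,196; $124,575; $44,286; $78,078; $63,426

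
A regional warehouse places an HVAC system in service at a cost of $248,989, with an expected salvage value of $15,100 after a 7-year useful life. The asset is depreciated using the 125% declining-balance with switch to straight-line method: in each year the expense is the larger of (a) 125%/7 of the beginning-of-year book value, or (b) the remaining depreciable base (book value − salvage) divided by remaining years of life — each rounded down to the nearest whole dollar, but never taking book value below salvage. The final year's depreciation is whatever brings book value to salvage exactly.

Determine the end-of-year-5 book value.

$76,262

Depreciable base = $248,989 − $15,100 = $233,889.
Year 1: DB = ⌊$248,989 × 125%/7⌋ = $44,462; SL = ⌊$233,889/7⌋ = $33,412 → take DB $44,462. Book value $204,527.
Year 2: DB = ⌊$204,527 × 125%/7⌋ = $36,522; SL = ⌊$189,427/6⌋ = $31,571 → take DB $36,522. Book value $168,005.
Year 3: DB = ⌊$168,005 × 125%/7⌋ = $30,000; SL = ⌊$152,905/5⌋ = $30,581 → take SL $30,581. Book value $137,424.
Year 4: DB = ⌊$137,424 × 125%/7⌋ = $24,540; SL = ⌊$122,324/4⌋ = $30,581 → take SL $30,581. Book value $106,843.
Year 5: DB = ⌊$106,843 × 125%/7⌋ = $19,079; SL = ⌊$91,743/3⌋ = $30,581 → take SL $30,581. Book value $76,262.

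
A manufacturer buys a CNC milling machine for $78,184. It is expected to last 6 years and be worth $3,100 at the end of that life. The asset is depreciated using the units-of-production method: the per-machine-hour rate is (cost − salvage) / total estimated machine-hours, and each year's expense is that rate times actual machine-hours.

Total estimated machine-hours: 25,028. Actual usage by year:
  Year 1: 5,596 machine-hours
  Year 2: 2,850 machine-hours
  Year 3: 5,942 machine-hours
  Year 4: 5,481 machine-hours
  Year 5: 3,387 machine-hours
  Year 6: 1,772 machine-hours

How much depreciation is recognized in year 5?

Depreciable base = $78,184 − $3,100 = $75,084.
Rate = $75,084 / 25,028 machine-hours = $3 per machine-hour.
Year 1: 5,596 × $3 = $16,788. Book value $61,396.
Year 2: 2,850 × $3 = $8,550. Book value $52,846.
Year 3: 5,942 × $3 = $17,826. Book value $35,020.
Year 4: 5,481 × $3 = $16,443. Book value $18,577.
Year 5: 3,387 × $3 = $10,161. Book value $8,416.

$10,161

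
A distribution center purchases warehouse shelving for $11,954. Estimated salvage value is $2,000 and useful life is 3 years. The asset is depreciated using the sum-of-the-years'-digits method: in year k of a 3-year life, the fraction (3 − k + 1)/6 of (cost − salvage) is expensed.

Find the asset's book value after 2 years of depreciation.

$3,659

Depreciable base = $11,954 − $2,000 = $9,954.
Sum of the years' digits = 3+2+1 = 6.
Year 1: $9,954 × 3/6 = $4,977. Book value $6,977.
Year 2: $9,954 × 2/6 = $3,318. Book value $3,659.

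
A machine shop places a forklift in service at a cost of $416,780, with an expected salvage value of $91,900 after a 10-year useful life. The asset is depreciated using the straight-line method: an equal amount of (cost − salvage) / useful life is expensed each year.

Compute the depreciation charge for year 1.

$32,488

Depreciable base = $416,780 − $91,900 = $324,880.
Annual expense = $324,880 / 10 = $32,488.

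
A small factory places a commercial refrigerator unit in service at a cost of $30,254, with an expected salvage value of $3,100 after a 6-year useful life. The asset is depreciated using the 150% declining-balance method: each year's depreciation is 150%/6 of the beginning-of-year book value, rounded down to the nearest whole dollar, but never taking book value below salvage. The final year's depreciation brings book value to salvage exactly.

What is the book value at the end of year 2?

$17,019

Depreciable base = $30,254 − $3,100 = $27,154.
Year 1: ⌊$30,254 × 150%/6⌋ = $7,563. Book value $22,691.
Year 2: ⌊$22,691 × 150%/6⌋ = $5,672. Book value $17,019.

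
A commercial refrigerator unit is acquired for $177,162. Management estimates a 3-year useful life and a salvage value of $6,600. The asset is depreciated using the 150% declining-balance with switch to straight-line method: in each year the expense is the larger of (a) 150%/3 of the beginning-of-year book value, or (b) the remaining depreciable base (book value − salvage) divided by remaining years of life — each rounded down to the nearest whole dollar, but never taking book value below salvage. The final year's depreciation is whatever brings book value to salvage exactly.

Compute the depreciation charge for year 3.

Depreciable base = $177,162 − $6,600 = $170,562.
Year 1: DB = ⌊$177,162 × 150%/3⌋ = $88,581; SL = ⌊$170,562/3⌋ = $56,854 → take DB $88,581. Book value $88,581.
Year 2: DB = ⌊$88,581 × 150%/3⌋ = $44,290; SL = ⌊$81,981/2⌋ = $40,990 → take DB $44,290. Book value $44,291.
Year 3 (final): $44,291 − $6,600 = $37,691. Book value $6,600.

$37,691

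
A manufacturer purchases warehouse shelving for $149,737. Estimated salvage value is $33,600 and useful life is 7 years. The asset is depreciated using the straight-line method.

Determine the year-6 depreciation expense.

Depreciable base = $149,737 − $33,600 = $116,137.
Annual expense = $116,137 / 7 = $16,591.

$16,591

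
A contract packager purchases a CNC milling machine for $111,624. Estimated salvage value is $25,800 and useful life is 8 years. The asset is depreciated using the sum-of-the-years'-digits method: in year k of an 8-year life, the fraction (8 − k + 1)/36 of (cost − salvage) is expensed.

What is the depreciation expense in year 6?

Depreciable base = $111,624 − $25,800 = $85,824.
Sum of the years' digits = 8+7+6+5+4+3+2+1 = 36.
Year 1: $85,824 × 8/36 = $19,072. Book value $92,552.
Year 2: $85,824 × 7/36 = $16,688. Book value $75,864.
Year 3: $85,824 × 6/36 = $14,304. Book value $61,560.
Year 4: $85,824 × 5/36 = $11,920. Book value $49,640.
Year 5: $85,824 × 4/36 = $9,536. Book value $40,104.
Year 6: $85,824 × 3/36 = $7,152. Book value $32,952.

$7,152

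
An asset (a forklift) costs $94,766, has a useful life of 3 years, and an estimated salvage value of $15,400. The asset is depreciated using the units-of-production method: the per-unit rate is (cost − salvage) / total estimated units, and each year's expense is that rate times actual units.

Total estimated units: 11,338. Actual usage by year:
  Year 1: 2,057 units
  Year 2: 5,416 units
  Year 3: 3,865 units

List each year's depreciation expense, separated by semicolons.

Depreciable base = $94,766 − $15,400 = $79,366.
Rate = $79,366 / 11,338 units = $7 per unit.
Year 1: 2,057 × $7 = $14,399. Book value $80,367.
Year 2: 5,416 × $7 = $37,912. Book value $42,455.
Year 3: 3,865 × $7 = $27,055. Book value $15,400.

$14,399; $37,912; $27,055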